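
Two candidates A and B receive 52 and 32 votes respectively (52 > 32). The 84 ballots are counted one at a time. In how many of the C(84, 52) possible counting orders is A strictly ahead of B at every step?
Strict-lead orderings = 37180441500952219777890

Total orderings of the 84 votes with 52 for A: C(84, 52) = 156157854303999323067138. By the Bertrand ballot formula (Cycle Lemma / reflection principle), the number of orderings in which A is strictly ahead of B throughout is (p − q)/(p + q) · C(p + q, p) = (52 − 32)/(52 + 32) · 156157854303999323067138 = 37180441500952219777890.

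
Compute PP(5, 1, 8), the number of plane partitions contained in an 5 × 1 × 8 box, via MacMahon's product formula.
PP(5, 1, 8) = 1287

Evaluate the triple product over i = 1..5, j = 1..1, k = 1..8. The factors are (2/1) · (3/2) · (4/3) · (5/4) · (6/5) · (7/6) · (8/7) · (9/8) · … (40 factors total). The numerators and denominators telescope so the product is an integer; carrying out the multiplication exactly gives PP(5, 1, 8) = 1287.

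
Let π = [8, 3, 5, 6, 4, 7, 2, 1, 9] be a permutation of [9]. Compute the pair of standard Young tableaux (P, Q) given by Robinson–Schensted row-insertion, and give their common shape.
P = [1, 4, 6, 7, 9] / [2] / [3] / [5] / [8];  Q = [1, 3, 4, 6, 9] / [2] / [5] / [7] / [8];  common shape = (5, 1, 1, 1, 1)

Row-insert the values π_1, π_2, … into P one at a time, bumping the leftmost entry strictly greater than the inserted value down to the next row. The recording tableau Q records, in position (i, j), the step at which that cell was added to P.
  Insert 8 (step 1): P = [8];  Q = [1]
  Insert 3 (step 2): P = [3] / [8];  Q = [1] / [2]
  Insert 5 (step 3): P = [3, 5] / [8];  Q = [1, 3] / [2]
  Insert 6 (step 4): P = [3, 5, 6] / [8];  Q = [1, 3, 4] / [2]
  Insert 4 (step 5): P = [3, 4, 6] / [5] / [8];  Q = [1, 3, 4] / [2] / [5]
  Insert 7 (step 6): P = [3, 4, 6, 7] / [5] / [8];  Q = [1, 3, 4, 6] / [2] / [5]
  Insert 2 (step 7): P = [2, 4, 6, 7] / [3] / [5] / [8];  Q = [1, 3, 4, 6] / [2] / [5] / [7]
  Insert 1 (step 8): P = [1, 4, 6, 7] / [2] / [3] / [5] / [8];  Q = [1, 3, 4, 6] / [2] / [5] / [7] / [8]
  Insert 9 (step 9): P = [1, 4, 6, 7, 9] / [2] / [3] / [5] / [8];  Q = [1, 3, 4, 6, 9] / [2] / [5] / [7] / [8]
Final shape: (5, 1, 1, 1, 1).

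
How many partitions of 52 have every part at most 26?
p(52, parts ≤ 26) = 272293

Use the recurrence p(n, m) = p(n, m−1) + p(n−m, m): either the largest part is < m (count p(n, m−1)) or the largest part is exactly m (remove one copy of m, count p(n−m, m)). With p(0, ·) = 1 this gives p(52, parts ≤ 26) = 272293. (By conjugating Young diagrams, this also counts partitions of 52 into at most 26 parts.)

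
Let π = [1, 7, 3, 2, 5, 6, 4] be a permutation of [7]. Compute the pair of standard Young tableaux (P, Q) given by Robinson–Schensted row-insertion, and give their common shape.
P = [1, 2, 4, 6] / [3, 5] / [7];  Q = [1, 2, 5, 6] / [3, 7] / [4];  common shape = (4, 2, 1)

Row-insert the values π_1, π_2, … into P one at a time, bumping the leftmost entry strictly greater than the inserted value down to the next row. The recording tableau Q records, in position (i, j), the step at which that cell was added to P.
  Insert 1 (step 1): P = [1];  Q = [1]
  Insert 7 (step 2): P = [1, 7];  Q = [1, 2]
  Insert 3 (step 3): P = [1, 3] / [7];  Q = [1, 2] / [3]
  Insert 2 (step 4): P = [1, 2] / [3] / [7];  Q = [1, 2] / [3] / [4]
  Insert 5 (step 5): P = [1, 2, 5] / [3] / [7];  Q = [1, 2, 5] / [3] / [4]
  Insert 6 (step 6): P = [1, 2, 5, 6] / [3] / [7];  Q = [1, 2, 5, 6] / [3] / [4]
  Insert 4 (step 7): P = [1, 2, 4, 6] / [3, 5] / [7];  Q = [1, 2, 5, 6] / [3, 7] / [4]
Final shape: (4, 2, 1).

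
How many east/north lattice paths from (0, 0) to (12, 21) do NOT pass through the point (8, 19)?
Number of paths = 321516195

Total paths from (0, 0) to (12, 21): C(33, 12) = 354817320. Paths through (8, 19): (paths (0, 0) → (8, 19)) × (paths (8, 19) → (12, 21)) = C(27, 8) · C(6, 4) = 2220075 · 15 = 33301125. Avoidance count = 354817320 − 33301125 = 321516195.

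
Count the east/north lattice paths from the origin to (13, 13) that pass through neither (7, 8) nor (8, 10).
Number of paths = 6058262

Inclusion–exclusion. Total paths: C(26, 13) = 10400600. Through P₁: C(15, 7)·C(11, 6) = 2972970. Through P₂: C(18, 8)·C(8, 5) = 2450448. Since P₁ is strictly southwest of P₂, a monotone path through both must visit P₁ then P₂; paths through both = C(15, 7)·C(3, 1)·C(8, 5) = 1081080. Avoid both = 10400600 − 2972970 − 2450448 + 1081080 = 6058262.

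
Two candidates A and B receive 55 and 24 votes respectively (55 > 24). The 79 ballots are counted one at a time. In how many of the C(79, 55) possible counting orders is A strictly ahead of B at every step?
Strict-lead orderings = 44564183800500860860

Total orderings of the 79 votes with 55 for A: C(79, 55) = 113566790975469935740. By the Bertrand ballot formula (Cycle Lemma / reflection principle), the number of orderings in which A is strictly ahead of B throughout is (p − q)/(p + q) · C(p + q, p) = (55 − 24)/(55 + 24) · 113566790975469935740 = 44564183800500860860.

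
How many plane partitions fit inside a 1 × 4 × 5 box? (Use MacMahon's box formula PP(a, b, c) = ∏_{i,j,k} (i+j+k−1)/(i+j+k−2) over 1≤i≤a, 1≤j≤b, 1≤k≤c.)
PP(1, 4, 5) = 126

Evaluate the triple product over i = 1..1, j = 1..4, k = 1..5. The factors are (2/1) · (3/2) · (4/3) · (5/4) · (6/5) · (3/2) · (4/3) · (5/4) · … (20 factors total). The numerators and denominators telescope so the product is an integer; carrying out the multiplication exactly gives PP(1, 4, 5) = 126.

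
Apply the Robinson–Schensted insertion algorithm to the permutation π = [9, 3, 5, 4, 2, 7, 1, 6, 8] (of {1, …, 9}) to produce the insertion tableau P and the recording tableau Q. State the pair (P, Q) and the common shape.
P = [1, 4, 6, 8] / [2, 7] / [3] / [5] / [9];  Q = [1, 3, 6, 9] / [2, 8] / [4] / [5] / [7];  common shape = (4, 2, 1, 1, 1)

Row-insert the values π_1, π_2, … into P one at a time, bumping the leftmost entry strictly greater than the inserted value down to the next row. The recording tableau Q records, in position (i, j), the step at which that cell was added to P.
  Insert 9 (step 1): P = [9];  Q = [1]
  Insert 3 (step 2): P = [3] / [9];  Q = [1] / [2]
  Insert 5 (step 3): P = [3, 5] / [9];  Q = [1, 3] / [2]
  Insert 4 (step 4): P = [3, 4] / [5] / [9];  Q = [1, 3] / [2] / [4]
  Insert 2 (step 5): P = [2, 4] / [3] / [5] / [9];  Q = [1, 3] / [2] / [4] / [5]
  Insert 7 (step 6): P = [2, 4, 7] / [3] / [5] / [9];  Q = [1, 3, 6] / [2] / [4] / [5]
  Insert 1 (step 7): P = [1, 4, 7] / [2] / [3] / [5] / [9];  Q = [1, 3, 6] / [2] / [4] / [5] / [7]
  Insert 6 (step 8): P = [1, 4, 6] / [2, 7] / [3] / [5] / [9];  Q = [1, 3, 6] / [2, 8] / [4] / [5] / [7]
  Insert 8 (step 9): P = [1, 4, 6, 8] / [2, 7] / [3] / [5] / [9];  Q = [1, 3, 6, 9] / [2, 8] / [4] / [5] / [7]
Final shape: (4, 2, 1, 1, 1).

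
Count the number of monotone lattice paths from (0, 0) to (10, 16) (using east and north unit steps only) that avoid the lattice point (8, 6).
Number of paths = 5113537

Total paths from (0, 0) to (10, 16): C(26, 10) = 5311735. Paths through (8, 6): (paths (0, 0) → (8, 6)) × (paths (8, 6) → (10, 16)) = C(14, 8) · C(12, 2) = 3003 · 66 = 198198. Avoidance count = 5311735 − 198198 = 5113537.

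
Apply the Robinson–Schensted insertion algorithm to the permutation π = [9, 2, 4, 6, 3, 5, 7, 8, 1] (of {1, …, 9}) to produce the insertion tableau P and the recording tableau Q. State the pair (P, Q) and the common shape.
P = [1, 3, 5, 7, 8] / [2, 6] / [4] / [9];  Q = [1, 3, 4, 7, 8] / [2, 6] / [5] / [9];  common shape = (5, 2, 1, 1)

Row-insert the values π_1, π_2, … into P one at a time, bumping the leftmost entry strictly greater than the inserted value down to the next row. The recording tableau Q records, in position (i, j), the step at which that cell was added to P.
  Insert 9 (step 1): P = [9];  Q = [1]
  Insert 2 (step 2): P = [2] / [9];  Q = [1] / [2]
  Insert 4 (step 3): P = [2, 4] / [9];  Q = [1, 3] / [2]
  Insert 6 (step 4): P = [2, 4, 6] / [9];  Q = [1, 3, 4] / [2]
  Insert 3 (step 5): P = [2, 3, 6] / [4] / [9];  Q = [1, 3, 4] / [2] / [5]
  Insert 5 (step 6): P = [2, 3, 5] / [4, 6] / [9];  Q = [1, 3, 4] / [2, 6] / [5]
  Insert 7 (step 7): P = [2, 3, 5, 7] / [4, 6] / [9];  Q = [1, 3, 4, 7] / [2, 6] / [5]
  Insert 8 (step 8): P = [2, 3, 5, 7, 8] / [4, 6] / [9];  Q = [1, 3, 4, 7, 8] / [2, 6] / [5]
  Insert 1 (step 9): P = [1, 3, 5, 7, 8] / [2, 6] / [4] / [9];  Q = [1, 3, 4, 7, 8] / [2, 6] / [5] / [9]
Final shape: (5, 2, 1, 1).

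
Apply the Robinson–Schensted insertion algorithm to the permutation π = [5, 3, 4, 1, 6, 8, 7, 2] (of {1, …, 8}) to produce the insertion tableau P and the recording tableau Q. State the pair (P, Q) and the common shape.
P = [1, 2, 6, 7] / [3, 4] / [5, 8];  Q = [1, 3, 5, 6] / [2, 7] / [4, 8];  common shape = (4, 2, 2)

Row-insert the values π_1, π_2, … into P one at a time, bumping the leftmost entry strictly greater than the inserted value down to the next row. The recording tableau Q records, in position (i, j), the step at which that cell was added to P.
  Insert 5 (step 1): P = [5];  Q = [1]
  Insert 3 (step 2): P = [3] / [5];  Q = [1] / [2]
  Insert 4 (step 3): P = [3, 4] / [5];  Q = [1, 3] / [2]
  Insert 1 (step 4): P = [1, 4] / [3] / [5];  Q = [1, 3] / [2] / [4]
  Insert 6 (step 5): P = [1, 4, 6] / [3] / [5];  Q = [1, 3, 5] / [2] / [4]
  Insert 8 (step 6): P = [1, 4, 6, 8] / [3] / [5];  Q = [1, 3, 5, 6] / [2] / [4]
  Insert 7 (step 7): P = [1, 4, 6, 7] / [3, 8] / [5];  Q = [1, 3, 5, 6] / [2, 7] / [4]
  Insert 2 (step 8): P = [1, 2, 6, 7] / [3, 4] / [5, 8];  Q = [1, 3, 5, 6] / [2, 7] / [4, 8]
Final shape: (4, 2, 2).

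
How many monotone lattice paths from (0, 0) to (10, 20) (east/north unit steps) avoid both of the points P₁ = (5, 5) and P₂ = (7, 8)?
Number of paths = 24356682

Inclusion–exclusion. Total paths: C(30, 10) = 30045015. Through P₁: C(10, 5)·C(20, 5) = 3907008. Through P₂: C(15, 7)·C(15, 3) = 2927925. Since P₁ is strictly southwest of P₂, a monotone path through both must visit P₁ then P₂; paths through both = C(10, 5)·C(5, 2)·C(15, 3) = 1146600. Avoid both = 30045015 − 3907008 − 2927925 + 1146600 = 24356682.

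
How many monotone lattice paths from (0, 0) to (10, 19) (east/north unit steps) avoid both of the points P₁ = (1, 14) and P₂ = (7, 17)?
Number of paths = 16551540

Inclusion–exclusion. Total paths: C(29, 10) = 20030010. Through P₁: C(15, 1)·C(14, 9) = 30030. Through P₂: C(24, 7)·C(5, 3) = 3461040. Since P₁ is strictly southwest of P₂, a monotone path through both must visit P₁ then P₂; paths through both = C(15, 1)·C(9, 6)·C(5, 3) = 12600. Avoid both = 20030010 − 30030 − 3461040 + 12600 = 16551540.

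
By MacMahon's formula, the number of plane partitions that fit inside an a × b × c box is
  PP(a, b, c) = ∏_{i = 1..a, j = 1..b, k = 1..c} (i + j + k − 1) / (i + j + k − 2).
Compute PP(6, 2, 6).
PP(6, 2, 6) = 226512

Evaluate the triple product over i = 1..6, j = 1..2, k = 1..6. The factors are (2/1) · (3/2) · (4/3) · (5/4) · (6/5) · (7/6) · (3/2) · (4/3) · … (72 factors total). The numerators and denominators telescope so the product is an integer; carrying out the multiplication exactly gives PP(6, 2, 6) = 226512.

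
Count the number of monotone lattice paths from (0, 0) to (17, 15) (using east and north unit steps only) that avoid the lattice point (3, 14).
Number of paths = 565712520

Total paths from (0, 0) to (17, 15): C(32, 17) = 565722720. Paths through (3, 14): (paths (0, 0) → (3, 14)) × (paths (3, 14) → (17, 15)) = C(17, 3) · C(15, 14) = 680 · 15 = 10200. Avoidance count = 565722720 − 10200 = 565712520.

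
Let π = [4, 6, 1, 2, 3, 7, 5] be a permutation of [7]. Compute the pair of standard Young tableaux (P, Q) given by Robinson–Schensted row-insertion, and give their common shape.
P = [1, 2, 3, 5] / [4, 6, 7];  Q = [1, 2, 5, 6] / [3, 4, 7];  common shape = (4, 3)

Row-insert the values π_1, π_2, … into P one at a time, bumping the leftmost entry strictly greater than the inserted value down to the next row. The recording tableau Q records, in position (i, j), the step at which that cell was added to P.
  Insert 4 (step 1): P = [4];  Q = [1]
  Insert 6 (step 2): P = [4, 6];  Q = [1, 2]
  Insert 1 (step 3): P = [1, 6] / [4];  Q = [1, 2] / [3]
  Insert 2 (step 4): P = [1, 2] / [4, 6];  Q = [1, 2] / [3, 4]
  Insert 3 (step 5): P = [1, 2, 3] / [4, 6];  Q = [1, 2, 5] / [3, 4]
  Insert 7 (step 6): P = [1, 2, 3, 7] / [4, 6];  Q = [1, 2, 5, 6] / [3, 4]
  Insert 5 (step 7): P = [1, 2, 3, 5] / [4, 6, 7];  Q = [1, 2, 5, 6] / [3, 4, 7]
Final shape: (4, 3).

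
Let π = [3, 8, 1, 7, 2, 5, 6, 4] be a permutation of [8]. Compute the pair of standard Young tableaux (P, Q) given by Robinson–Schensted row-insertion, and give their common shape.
P = [1, 2, 4, 6] / [3, 5] / [7] / [8];  Q = [1, 2, 6, 7] / [3, 4] / [5] / [8];  common shape = (4, 2, 1, 1)

Row-insert the values π_1, π_2, … into P one at a time, bumping the leftmost entry strictly greater than the inserted value down to the next row. The recording tableau Q records, in position (i, j), the step at which that cell was added to P.
  Insert 3 (step 1): P = [3];  Q = [1]
  Insert 8 (step 2): P = [3, 8];  Q = [1, 2]
  Insert 1 (step 3): P = [1, 8] / [3];  Q = [1, 2] / [3]
  Insert 7 (step 4): P = [1, 7] / [3, 8];  Q = [1, 2] / [3, 4]
  Insert 2 (step 5): P = [1, 2] / [3, 7] / [8];  Q = [1, 2] / [3, 4] / [5]
  Insert 5 (step 6): P = [1, 2, 5] / [3, 7] / [8];  Q = [1, 2, 6] / [3, 4] / [5]
  Insert 6 (step 7): P = [1, 2, 5, 6] / [3, 7] / [8];  Q = [1, 2, 6, 7] / [3, 4] / [5]
  Insert 4 (step 8): P = [1, 2, 4, 6] / [3, 5] / [7] / [8];  Q = [1, 2, 6, 7] / [3, 4] / [5] / [8]
Final shape: (4, 2, 1, 1).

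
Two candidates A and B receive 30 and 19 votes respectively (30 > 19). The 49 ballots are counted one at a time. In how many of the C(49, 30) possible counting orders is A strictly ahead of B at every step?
Strict-lead orderings = 4232010895376

Total orderings of the 49 votes with 30 for A: C(49, 30) = 18851684897584. By the Bertrand ballot formula (Cycle Lemma / reflection principle), the number of orderings in which A is strictly ahead of B throughout is (p − q)/(p + q) · C(p + q, p) = (30 − 19)/(30 + 19) · 18851684897584 = 4232010895376.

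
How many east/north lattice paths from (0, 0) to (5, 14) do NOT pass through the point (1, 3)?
Number of paths = 6168

Total paths from (0, 0) to (5, 14): C(19, 5) = 11628. Paths through (1, 3): (paths (0, 0) → (1, 3)) × (paths (1, 3) → (5, 14)) = C(4, 1) · C(15, 4) = 4 · 1365 = 5460. Avoidance count = 11628 − 5460 = 6168.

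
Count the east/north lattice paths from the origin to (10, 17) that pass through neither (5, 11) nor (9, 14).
Number of paths = 3761029

Inclusion–exclusion. Total paths: C(27, 10) = 8436285. Through P₁: C(16, 5)·C(11, 5) = 2018016. Through P₂: C(23, 9)·C(4, 1) = 3268760. Since P₁ is strictly southwest of P₂, a monotone path through both must visit P₁ then P₂; paths through both = C(16, 5)·C(7, 4)·C(4, 1) = 611520. Avoid both = 8436285 − 2018016 − 3268760 + 611520 = 3761029.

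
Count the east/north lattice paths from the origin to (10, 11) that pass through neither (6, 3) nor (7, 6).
Number of paths = 233856

Inclusion–exclusion. Total paths: C(21, 10) = 352716. Through P₁: C(9, 6)·C(12, 4) = 41580. Through P₂: C(13, 7)·C(8, 3) = 96096. Since P₁ is strictly southwest of P₂, a monotone path through both must visit P₁ then P₂; paths through both = C(9, 6)·C(4, 1)·C(8, 3) = 18816. Avoid both = 352716 − 41580 − 96096 + 18816 = 233856.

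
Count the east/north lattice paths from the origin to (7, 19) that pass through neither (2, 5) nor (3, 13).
Number of paths = 335702

Inclusion–exclusion. Total paths: C(26, 7) = 657800. Through P₁: C(7, 2)·C(19, 5) = 244188. Through P₂: C(16, 3)·C(10, 4) = 117600. Since P₁ is strictly southwest of P₂, a monotone path through both must visit P₁ then P₂; paths through both = C(7, 2)·C(9, 1)·C(10, 4) = 39690. Avoid both = 657800 − 244188 − 117600 + 39690 = 335702.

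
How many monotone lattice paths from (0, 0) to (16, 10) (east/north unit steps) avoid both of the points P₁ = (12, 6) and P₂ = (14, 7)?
Number of paths = 3406375

Inclusion–exclusion. Total paths: C(26, 16) = 5311735. Through P₁: C(18, 12)·C(8, 4) = 1299480. Through P₂: C(21, 14)·C(5, 2) = 1162800. Since P₁ is strictly southwest of P₂, a monotone path through both must visit P₁ then P₂; paths through both = C(18, 12)·C(3, 2)·C(5, 2) = 556920. Avoid both = 5311735 − 1299480 − 1162800 + 556920 = 3406375.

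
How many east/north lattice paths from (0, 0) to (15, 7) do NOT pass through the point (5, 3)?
Number of paths = 114488

Total paths from (0, 0) to (15, 7): C(22, 15) = 170544. Paths through (5, 3): (paths (0, 0) → (5, 3)) × (paths (5, 3) → (15, 7)) = C(8, 5) · C(14, 10) = 56 · 1001 = 56056. Avoidance count = 170544 − 56056 = 114488.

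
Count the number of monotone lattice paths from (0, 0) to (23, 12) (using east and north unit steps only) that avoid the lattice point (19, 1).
Number of paths = 834424500

Total paths from (0, 0) to (23, 12): C(35, 23) = 834451800. Paths through (19, 1): (paths (0, 0) → (19, 1)) × (paths (19, 1) → (23, 12)) = C(20, 19) · C(15, 4) = 20 · 1365 = 27300. Avoidance count = 834451800 − 27300 = 834424500.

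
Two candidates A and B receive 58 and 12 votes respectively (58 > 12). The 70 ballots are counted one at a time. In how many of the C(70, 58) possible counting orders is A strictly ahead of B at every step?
Strict-lead orderings = 6991273238456

Total orderings of the 70 votes with 58 for A: C(70, 58) = 10638894058520. By the Bertrand ballot formula (Cycle Lemma / reflection principle), the number of orderings in which A is strictly ahead of B throughout is (p − q)/(p + q) · C(p + q, p) = (58 − 12)/(58 + 12) · 10638894058520 = 6991273238456.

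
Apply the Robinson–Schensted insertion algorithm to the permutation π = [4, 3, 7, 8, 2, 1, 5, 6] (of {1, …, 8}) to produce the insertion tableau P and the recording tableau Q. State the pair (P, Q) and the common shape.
P = [1, 5, 6] / [2, 7, 8] / [3] / [4];  Q = [1, 3, 4] / [2, 7, 8] / [5] / [6];  common shape = (3, 3, 1, 1)

Row-insert the values π_1, π_2, … into P one at a time, bumping the leftmost entry strictly greater than the inserted value down to the next row. The recording tableau Q records, in position (i, j), the step at which that cell was added to P.
  Insert 4 (step 1): P = [4];  Q = [1]
  Insert 3 (step 2): P = [3] / [4];  Q = [1] / [2]
  Insert 7 (step 3): P = [3, 7] / [4];  Q = [1, 3] / [2]
  Insert 8 (step 4): P = [3, 7, 8] / [4];  Q = [1, 3, 4] / [2]
  Insert 2 (step 5): P = [2, 7, 8] / [3] / [4];  Q = [1, 3, 4] / [2] / [5]
  Insert 1 (step 6): P = [1, 7, 8] / [2] / [3] / [4];  Q = [1, 3, 4] / [2] / [5] / [6]
  Insert 5 (step 7): P = [1, 5, 8] / [2, 7] / [3] / [4];  Q = [1, 3, 4] / [2, 7] / [5] / [6]
  Insert 6 (step 8): P = [1, 5, 6] / [2, 7, 8] / [3] / [4];  Q = [1, 3, 4] / [2, 7, 8] / [5] / [6]
Final shape: (3, 3, 1, 1).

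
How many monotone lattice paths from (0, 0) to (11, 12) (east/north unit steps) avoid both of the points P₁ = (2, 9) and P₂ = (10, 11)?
Number of paths = 639496

Inclusion–exclusion. Total paths: C(23, 11) = 1352078. Through P₁: C(11, 2)·C(12, 9) = 12100. Through P₂: C(21, 10)·C(2, 1) = 705432. Since P₁ is strictly southwest of P₂, a monotone path through both must visit P₁ then P₂; paths through both = C(11, 2)·C(10, 8)·C(2, 1) = 4950. Avoid both = 1352078 − 12100 − 705432 + 4950 = 639496.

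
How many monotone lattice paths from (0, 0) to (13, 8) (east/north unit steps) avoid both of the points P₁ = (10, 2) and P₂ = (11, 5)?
Number of paths = 156906

Inclusion–exclusion. Total paths: C(21, 13) = 203490. Through P₁: C(12, 10)·C(9, 3) = 5544. Through P₂: C(16, 11)·C(5, 2) = 43680. Since P₁ is strictly southwest of P₂, a monotone path through both must visit P₁ then P₂; paths through both = C(12, 10)·C(4, 1)·C(5, 2) = 2640. Avoid both = 203490 − 5544 − 43680 + 2640 = 156906.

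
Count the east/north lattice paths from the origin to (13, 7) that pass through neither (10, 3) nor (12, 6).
Number of paths = 36102

Inclusion–exclusion. Total paths: C(20, 13) = 77520. Through P₁: C(13, 10)·C(7, 3) = 10010. Through P₂: C(18, 12)·C(2, 1) = 37128. Since P₁ is strictly southwest of P₂, a monotone path through both must visit P₁ then P₂; paths through both = C(13, 10)·C(5, 2)·C(2, 1) = 5720. Avoid both = 77520 − 10010 − 37128 + 5720 = 36102.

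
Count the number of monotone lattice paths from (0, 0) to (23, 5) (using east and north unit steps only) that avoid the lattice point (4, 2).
Number of paths = 75180

Total paths from (0, 0) to (23, 5): C(28, 23) = 98280. Paths through (4, 2): (paths (0, 0) → (4, 2)) × (paths (4, 2) → (23, 5)) = C(6, 4) · C(22, 19) = 15 · 1540 = 23100. Avoidance count = 98280 − 23100 = 75180.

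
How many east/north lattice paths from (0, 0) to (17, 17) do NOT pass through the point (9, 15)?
Number of paths = 2274768540

Total paths from (0, 0) to (17, 17): C(34, 17) = 2333606220. Paths through (9, 15): (paths (0, 0) → (9, 15)) × (paths (9, 15) → (17, 17)) = C(24, 9) · C(10, 8) = 1307504 · 45 = 58837680. Avoidance count = 2333606220 − 58837680 = 2274768540.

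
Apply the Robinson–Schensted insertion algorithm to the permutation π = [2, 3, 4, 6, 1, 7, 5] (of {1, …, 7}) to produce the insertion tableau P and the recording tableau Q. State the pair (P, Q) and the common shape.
P = [1, 3, 4, 5, 7] / [2, 6];  Q = [1, 2, 3, 4, 6] / [5, 7];  common shape = (5, 2)

Row-insert the values π_1, π_2, … into P one at a time, bumping the leftmost entry strictly greater than the inserted value down to the next row. The recording tableau Q records, in position (i, j), the step at which that cell was added to P.
  Insert 2 (step 1): P = [2];  Q = [1]
  Insert 3 (step 2): P = [2, 3];  Q = [1, 2]
  Insert 4 (step 3): P = [2, 3, 4];  Q = [1, 2, 3]
  Insert 6 (step 4): P = [2, 3, 4, 6];  Q = [1, 2, 3, 4]
  Insert 1 (step 5): P = [1, 3, 4, 6] / [2];  Q = [1, 2, 3, 4] / [5]
  Insert 7 (step 6): P = [1, 3, 4, 6, 7] / [2];  Q = [1, 2, 3, 4, 6] / [5]
  Insert 5 (step 7): P = [1, 3, 4, 5, 7] / [2, 6];  Q = [1, 2, 3, 4, 6] / [5, 7]
Final shape: (5, 2).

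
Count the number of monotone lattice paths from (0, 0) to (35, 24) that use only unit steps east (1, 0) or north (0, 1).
Number of paths = 21631432489303455

A monotone lattice path from (0, 0) to (35, 24) consists of 35 east steps and 24 north steps in some order, so it is determined by which 35 of the 59 steps are east. The count is C(59, 35) = 21631432489303455.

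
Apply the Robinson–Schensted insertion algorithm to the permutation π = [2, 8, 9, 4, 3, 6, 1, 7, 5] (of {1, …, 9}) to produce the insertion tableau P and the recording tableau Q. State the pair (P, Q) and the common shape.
P = [1, 3, 5, 7] / [2, 6] / [4, 9] / [8];  Q = [1, 2, 3, 8] / [4, 6] / [5, 9] / [7];  common shape = (4, 2, 2, 1)

Row-insert the values π_1, π_2, … into P one at a time, bumping the leftmost entry strictly greater than the inserted value down to the next row. The recording tableau Q records, in position (i, j), the step at which that cell was added to P.
  Insert 2 (step 1): P = [2];  Q = [1]
  Insert 8 (step 2): P = [2, 8];  Q = [1, 2]
  Insert 9 (step 3): P = [2, 8, 9];  Q = [1, 2, 3]
  Insert 4 (step 4): P = [2, 4, 9] / [8];  Q = [1, 2, 3] / [4]
  Insert 3 (step 5): P = [2, 3, 9] / [4] / [8];  Q = [1, 2, 3] / [4] / [5]
  Insert 6 (step 6): P = [2, 3, 6] / [4, 9] / [8];  Q = [1, 2, 3] / [4, 6] / [5]
  Insert 1 (step 7): P = [1, 3, 6] / [2, 9] / [4] / [8];  Q = [1, 2, 3] / [4, 6] / [5] / [7]
  Insert 7 (step 8): P = [1, 3, 6, 7] / [2, 9] / [4] / [8];  Q = [1, 2, 3, 8] / [4, 6] / [5] / [7]
  Insert 5 (step 9): P = [1, 3, 5, 7] / [2, 6] / [4, 9] / [8];  Q = [1, 2, 3, 8] / [4, 6] / [5, 9] / [7]
Final shape: (4, 2, 2, 1).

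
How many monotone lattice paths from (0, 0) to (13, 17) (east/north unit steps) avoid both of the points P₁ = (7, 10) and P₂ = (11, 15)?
Number of paths = 54732810

Inclusion–exclusion. Total paths: C(30, 13) = 119759850. Through P₁: C(17, 7)·C(13, 6) = 33372768. Through P₂: C(26, 11)·C(4, 2) = 46356960. Since P₁ is strictly southwest of P₂, a monotone path through both must visit P₁ then P₂; paths through both = C(17, 7)·C(9, 4)·C(4, 2) = 14702688. Avoid both = 119759850 − 33372768 − 46356960 + 14702688 = 54732810.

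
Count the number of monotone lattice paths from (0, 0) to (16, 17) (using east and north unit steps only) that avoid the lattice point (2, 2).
Number of paths = 701450550

Total paths from (0, 0) to (16, 17): C(33, 16) = 1166803110. Paths through (2, 2): (paths (0, 0) → (2, 2)) × (paths (2, 2) → (16, 17)) = C(4, 2) · C(29, 14) = 6 · 77558760 = 465352560. Avoidance count = 1166803110 − 465352560 = 701450550.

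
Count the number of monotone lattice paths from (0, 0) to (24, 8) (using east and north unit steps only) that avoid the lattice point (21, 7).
Number of paths = 5782140

Total paths from (0, 0) to (24, 8): C(32, 24) = 10518300. Paths through (21, 7): (paths (0, 0) → (21, 7)) × (paths (21, 7) → (24, 8)) = C(28, 21) · C(4, 3) = 1184040 · 4 = 4736160. Avoidance count = 10518300 − 4736160 = 5782140.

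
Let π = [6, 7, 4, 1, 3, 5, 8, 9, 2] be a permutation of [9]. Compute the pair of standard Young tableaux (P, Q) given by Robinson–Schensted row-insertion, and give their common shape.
P = [1, 2, 5, 8, 9] / [3, 7] / [4] / [6];  Q = [1, 2, 6, 7, 8] / [3, 5] / [4] / [9];  common shape = (5, 2, 1, 1)

Row-insert the values π_1, π_2, … into P one at a time, bumping the leftmost entry strictly greater than the inserted value down to the next row. The recording tableau Q records, in position (i, j), the step at which that cell was added to P.
  Insert 6 (step 1): P = [6];  Q = [1]
  Insert 7 (step 2): P = [6, 7];  Q = [1, 2]
  Insert 4 (step 3): P = [4, 7] / [6];  Q = [1, 2] / [3]
  Insert 1 (step 4): P = [1, 7] / [4] / [6];  Q = [1, 2] / [3] / [4]
  Insert 3 (step 5): P = [1, 3] / [4, 7] / [6];  Q = [1, 2] / [3, 5] / [4]
  Insert 5 (step 6): P = [1, 3, 5] / [4, 7] / [6];  Q = [1, 2, 6] / [3, 5] / [4]
  Insert 8 (step 7): P = [1, 3, 5, 8] / [4, 7] / [6];  Q = [1, 2, 6, 7] / [3, 5] / [4]
  Insert 9 (step 8): P = [1, 3, 5, 8, 9] / [4, 7] / [6];  Q = [1, 2, 6, 7, 8] / [3, 5] / [4]
  Insert 2 (step 9): P = [1, 2, 5, 8, 9] / [3, 7] / [4] / [6];  Q = [1, 2, 6, 7, 8] / [3, 5] / [4] / [9]
Final shape: (5, 2, 1, 1).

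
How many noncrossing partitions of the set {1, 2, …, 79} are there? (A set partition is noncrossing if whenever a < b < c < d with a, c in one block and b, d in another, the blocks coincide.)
C_79 = 289450081175264899454283846029490767264392230

These noncrossing partitions are counted by the Catalan number C_n = (1/(n + 1)) · C(2n, n). For n = 79: C_79 = (1/80) · C(158, 79) = 23156006494021191956342707682359261381151378400/80 = 289450081175264899454283846029490767264392230.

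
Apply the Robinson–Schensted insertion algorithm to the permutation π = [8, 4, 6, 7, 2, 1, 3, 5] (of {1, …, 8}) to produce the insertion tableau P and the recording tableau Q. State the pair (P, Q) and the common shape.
P = [1, 3, 5] / [2, 6, 7] / [4] / [8];  Q = [1, 3, 4] / [2, 7, 8] / [5] / [6];  common shape = (3, 3, 1, 1)

Row-insert the values π_1, π_2, … into P one at a time, bumping the leftmost entry strictly greater than the inserted value down to the next row. The recording tableau Q records, in position (i, j), the step at which that cell was added to P.
  Insert 8 (step 1): P = [8];  Q = [1]
  Insert 4 (step 2): P = [4] / [8];  Q = [1] / [2]
  Insert 6 (step 3): P = [4, 6] / [8];  Q = [1, 3] / [2]
  Insert 7 (step 4): P = [4, 6, 7] / [8];  Q = [1, 3, 4] / [2]
  Insert 2 (step 5): P = [2, 6, 7] / [4] / [8];  Q = [1, 3, 4] / [2] / [5]
  Insert 1 (step 6): P = [1, 6, 7] / [2] / [4] / [8];  Q = [1, 3, 4] / [2] / [5] / [6]
  Insert 3 (step 7): P = [1, 3, 7] / [2, 6] / [4] / [8];  Q = [1, 3, 4] / [2, 7] / [5] / [6]
  Insert 5 (step 8): P = [1, 3, 5] / [2, 6, 7] / [4] / [8];  Q = [1, 3, 4] / [2, 7, 8] / [5] / [6]
Final shape: (3, 3, 1, 1).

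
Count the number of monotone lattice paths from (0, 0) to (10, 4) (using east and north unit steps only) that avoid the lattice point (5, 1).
Number of paths = 665

Total paths from (0, 0) to (10, 4): C(14, 10) = 1001. Paths through (5, 1): (paths (0, 0) → (5, 1)) × (paths (5, 1) → (10, 4)) = C(6, 5) · C(8, 5) = 6 · 56 = 336. Avoidance count = 1001 − 336 = 665.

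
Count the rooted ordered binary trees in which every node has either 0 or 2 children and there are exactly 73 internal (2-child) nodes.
C_73 = 79463489365077377841208237632349268884500

These full binary trees are counted by the Catalan number C_n = (1/(n + 1)) · C(2n, n). For n = 73: C_73 = (1/74) · C(146, 73) = 5880298213015725960249409584793845897453000/74 = 79463489365077377841208237632349268884500.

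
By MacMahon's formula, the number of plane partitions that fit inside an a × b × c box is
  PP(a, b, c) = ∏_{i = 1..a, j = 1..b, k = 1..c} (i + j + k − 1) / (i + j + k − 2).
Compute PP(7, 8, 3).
PP(7, 8, 3) = 4971151900

Evaluate the triple product over i = 1..7, j = 1..8, k = 1..3. The factors are (2/1) · (3/2) · (4/3) · (3/2) · (4/3) · (5/4) · (4/3) · (5/4) · … (168 factors total). The numerators and denominators telescope so the product is an integer; carrying out the multiplication exactly gives PP(7, 8, 3) = 4971151900.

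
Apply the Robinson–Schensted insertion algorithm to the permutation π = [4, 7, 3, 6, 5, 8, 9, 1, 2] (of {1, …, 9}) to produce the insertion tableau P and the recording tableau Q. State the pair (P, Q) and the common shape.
P = [1, 2, 8, 9] / [3, 5] / [4, 6] / [7];  Q = [1, 2, 6, 7] / [3, 4] / [5, 9] / [8];  common shape = (4, 2, 2, 1)

Row-insert the values π_1, π_2, … into P one at a time, bumping the leftmost entry strictly greater than the inserted value down to the next row. The recording tableau Q records, in position (i, j), the step at which that cell was added to P.
  Insert 4 (step 1): P = [4];  Q = [1]
  Insert 7 (step 2): P = [4, 7];  Q = [1, 2]
  Insert 3 (step 3): P = [3, 7] / [4];  Q = [1, 2] / [3]
  Insert 6 (step 4): P = [3, 6] / [4, 7];  Q = [1, 2] / [3, 4]
  Insert 5 (step 5): P = [3, 5] / [4, 6] / [7];  Q = [1, 2] / [3, 4] / [5]
  Insert 8 (step 6): P = [3, 5, 8] / [4, 6] / [7];  Q = [1, 2, 6] / [3, 4] / [5]
  Insert 9 (step 7): P = [3, 5, 8, 9] / [4, 6] / [7];  Q = [1, 2, 6, 7] / [3, 4] / [5]
  Insert 1 (step 8): P = [1, 5, 8, 9] / [3, 6] / [4] / [7];  Q = [1, 2, 6, 7] / [3, 4] / [5] / [8]
  Insert 2 (step 9): P = [1, 2, 8, 9] / [3, 5] / [4, 6] / [7];  Q = [1, 2, 6, 7] / [3, 4] / [5, 9] / [8]
Final shape: (4, 2, 2, 1).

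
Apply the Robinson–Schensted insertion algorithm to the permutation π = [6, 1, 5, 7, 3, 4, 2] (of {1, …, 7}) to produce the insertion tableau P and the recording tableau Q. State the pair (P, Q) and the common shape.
P = [1, 2, 4] / [3, 7] / [5] / [6];  Q = [1, 3, 4] / [2, 6] / [5] / [7];  common shape = (3, 2, 1, 1)

Row-insert the values π_1, π_2, … into P one at a time, bumping the leftmost entry strictly greater than the inserted value down to the next row. The recording tableau Q records, in position (i, j), the step at which that cell was added to P.
  Insert 6 (step 1): P = [6];  Q = [1]
  Insert 1 (step 2): P = [1] / [6];  Q = [1] / [2]
  Insert 5 (step 3): P = [1, 5] / [6];  Q = [1, 3] / [2]
  Insert 7 (step 4): P = [1, 5, 7] / [6];  Q = [1, 3, 4] / [2]
  Insert 3 (step 5): P = [1, 3, 7] / [5] / [6];  Q = [1, 3, 4] / [2] / [5]
  Insert 4 (step 6): P = [1, 3, 4] / [5, 7] / [6];  Q = [1, 3, 4] / [2, 6] / [5]
  Insert 2 (step 7): P = [1, 2, 4] / [3, 7] / [5] / [6];  Q = [1, 3, 4] / [2, 6] / [5] / [7]
Final shape: (3, 2, 1, 1).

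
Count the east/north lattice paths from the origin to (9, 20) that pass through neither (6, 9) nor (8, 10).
Number of paths = 7877012

Inclusion–exclusion. Total paths: C(29, 9) = 10015005. Through P₁: C(15, 6)·C(14, 3) = 1821820. Through P₂: C(18, 8)·C(11, 1) = 481338. Since P₁ is strictly southwest of P₂, a monotone path through both must visit P₁ then P₂; paths through both = C(15, 6)·C(3, 2)·C(11, 1) = 165165. Avoid both = 10015005 − 1821820 − 481338 + 165165 = 7877012.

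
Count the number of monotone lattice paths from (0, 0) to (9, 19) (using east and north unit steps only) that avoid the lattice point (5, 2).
Number of paths = 6781215

Total paths from (0, 0) to (9, 19): C(28, 9) = 6906900. Paths through (5, 2): (paths (0, 0) → (5, 2)) × (paths (5, 2) → (9, 19)) = C(7, 5) · C(21, 4) = 21 · 5985 = 125685. Avoidance count = 6906900 − 125685 = 6781215.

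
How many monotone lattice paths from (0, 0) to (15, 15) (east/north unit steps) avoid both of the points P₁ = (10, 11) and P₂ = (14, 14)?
Number of paths = 55132224

Inclusion–exclusion. Total paths: C(30, 15) = 155117520. Through P₁: C(21, 10)·C(9, 5) = 44442216. Through P₂: C(28, 14)·C(2, 1) = 80233200. Since P₁ is strictly southwest of P₂, a monotone path through both must visit P₁ then P₂; paths through both = C(21, 10)·C(7, 4)·C(2, 1) = 24690120. Avoid both = 155117520 − 44442216 − 80233200 + 24690120 = 55132224.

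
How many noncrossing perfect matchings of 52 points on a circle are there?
C_26 = 18367353072152

These noncrossing handshakes are counted by the Catalan number C_n = (1/(n + 1)) · C(2n, n). For n = 26: C_26 = (1/27) · C(52, 26) = 495918532948104/27 = 18367353072152.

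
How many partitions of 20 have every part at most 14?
p(20, parts ≤ 14) = 608

Use the recurrence p(n, m) = p(n, m−1) + p(n−m, m): either the largest part is < m (count p(n, m−1)) or the largest part is exactly m (remove one copy of m, count p(n−m, m)). With p(0, ·) = 1 this gives p(20, parts ≤ 14) = 608. (By conjugating Young diagrams, this also counts partitions of 20 into at most 14 parts.)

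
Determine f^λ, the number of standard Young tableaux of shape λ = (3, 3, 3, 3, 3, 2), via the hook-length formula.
# SYT of shape (3, 3, 3, 3, 3, 2) = 87516

Hook-length formula: f^λ = n! / Π hook(c), product over all cells c of the Young diagram. For λ = (3, 3, 3, 3, 3, 2), n = 17 boxes. Hook lengths by row (left-to-right, top-to-bottom): [8, 7, 5]; [7, 6, 4]; [6, 5, 3]; [5, 4, 2]; [4, 3, 1]; [2, 1]. Product of hooks = 4064256000. So f^λ = 17! / 4064256000 = 355687428096000 / 4064256000 = 87516.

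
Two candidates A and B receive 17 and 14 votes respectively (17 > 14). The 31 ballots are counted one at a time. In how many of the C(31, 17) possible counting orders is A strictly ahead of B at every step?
Strict-lead orderings = 25662825

Total orderings of the 31 votes with 17 for A: C(31, 17) = 265182525. By the Bertrand ballot formula (Cycle Lemma / reflection principle), the number of orderings in which A is strictly ahead of B throughout is (p − q)/(p + q) · C(p + q, p) = (17 − 14)/(17 + 14) · 265182525 = 25662825.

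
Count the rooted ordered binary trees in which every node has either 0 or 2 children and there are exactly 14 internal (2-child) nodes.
C_14 = 2674440

These full binary trees are counted by the Catalan number C_n = (1/(n + 1)) · C(2n, n). For n = 14: C_14 = (1/15) · C(28, 14) = 40116600/15 = 2674440.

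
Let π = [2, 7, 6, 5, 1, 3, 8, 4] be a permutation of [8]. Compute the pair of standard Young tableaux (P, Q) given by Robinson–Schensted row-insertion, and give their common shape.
P = [1, 3, 4] / [2, 5, 8] / [6] / [7];  Q = [1, 2, 7] / [3, 6, 8] / [4] / [5];  common shape = (3, 3, 1, 1)

Row-insert the values π_1, π_2, … into P one at a time, bumping the leftmost entry strictly greater than the inserted value down to the next row. The recording tableau Q records, in position (i, j), the step at which that cell was added to P.
  Insert 2 (step 1): P = [2];  Q = [1]
  Insert 7 (step 2): P = [2, 7];  Q = [1, 2]
  Insert 6 (step 3): P = [2, 6] / [7];  Q = [1, 2] / [3]
  Insert 5 (step 4): P = [2, 5] / [6] / [7];  Q = [1, 2] / [3] / [4]
  Insert 1 (step 5): P = [1, 5] / [2] / [6] / [7];  Q = [1, 2] / [3] / [4] / [5]
  Insert 3 (step 6): P = [1, 3] / [2, 5] / [6] / [7];  Q = [1, 2] / [3, 6] / [4] / [5]
  Insert 8 (step 7): P = [1, 3, 8] / [2, 5] / [6] / [7];  Q = [1, 2, 7] / [3, 6] / [4] / [5]
  Insert 4 (step 8): P = [1, 3, 4] / [2, 5, 8] / [6] / [7];  Q = [1, 2, 7] / [3, 6, 8] / [4] / [5]
Final shape: (3, 3, 1, 1).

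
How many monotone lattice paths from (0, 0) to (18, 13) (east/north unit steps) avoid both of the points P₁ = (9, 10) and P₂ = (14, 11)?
Number of paths = 127382935

Inclusion–exclusion. Total paths: C(31, 18) = 206253075. Through P₁: C(19, 9)·C(12, 9) = 20323160. Through P₂: C(25, 14)·C(6, 4) = 66861000. Since P₁ is strictly southwest of P₂, a monotone path through both must visit P₁ then P₂; paths through both = C(19, 9)·C(6, 5)·C(6, 4) = 8314020. Avoid both = 206253075 − 20323160 − 66861000 + 8314020 = 127382935.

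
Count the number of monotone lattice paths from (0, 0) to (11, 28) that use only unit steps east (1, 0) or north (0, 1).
Number of paths = 1676056044

A monotone lattice path from (0, 0) to (11, 28) consists of 11 east steps and 28 north steps in some order, so it is determined by which 11 of the 39 steps are east. The count is C(39, 11) = 1676056044.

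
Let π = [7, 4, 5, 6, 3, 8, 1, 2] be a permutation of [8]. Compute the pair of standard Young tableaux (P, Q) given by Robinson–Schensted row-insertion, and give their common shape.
P = [1, 2, 6, 8] / [3, 5] / [4] / [7];  Q = [1, 3, 4, 6] / [2, 8] / [5] / [7];  common shape = (4, 2, 1, 1)

Row-insert the values π_1, π_2, … into P one at a time, bumping the leftmost entry strictly greater than the inserted value down to the next row. The recording tableau Q records, in position (i, j), the step at which that cell was added to P.
  Insert 7 (step 1): P = [7];  Q = [1]
  Insert 4 (step 2): P = [4] / [7];  Q = [1] / [2]
  Insert 5 (step 3): P = [4, 5] / [7];  Q = [1, 3] / [2]
  Insert 6 (step 4): P = [4, 5, 6] / [7];  Q = [1, 3, 4] / [2]
  Insert 3 (step 5): P = [3, 5, 6] / [4] / [7];  Q = [1, 3, 4] / [2] / [5]
  Insert 8 (step 6): P = [3, 5, 6, 8] / [4] / [7];  Q = [1, 3, 4, 6] / [2] / [5]
  Insert 1 (step 7): P = [1, 5, 6, 8] / [3] / [4] / [7];  Q = [1, 3, 4, 6] / [2] / [5] / [7]
  Insert 2 (step 8): P = [1, 2, 6, 8] / [3, 5] / [4] / [7];  Q = [1, 3, 4, 6] / [2, 8] / [5] / [7]
Final shape: (4, 2, 1, 1).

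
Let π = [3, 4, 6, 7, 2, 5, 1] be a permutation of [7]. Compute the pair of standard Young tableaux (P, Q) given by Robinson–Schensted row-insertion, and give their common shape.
P = [1, 4, 5, 7] / [2, 6] / [3];  Q = [1, 2, 3, 4] / [5, 6] / [7];  common shape = (4, 2, 1)

Row-insert the values π_1, π_2, … into P one at a time, bumping the leftmost entry strictly greater than the inserted value down to the next row. The recording tableau Q records, in position (i, j), the step at which that cell was added to P.
  Insert 3 (step 1): P = [3];  Q = [1]
  Insert 4 (step 2): P = [3, 4];  Q = [1, 2]
  Insert 6 (step 3): P = [3, 4, 6];  Q = [1, 2, 3]
  Insert 7 (step 4): P = [3, 4, 6, 7];  Q = [1, 2, 3, 4]
  Insert 2 (step 5): P = [2, 4, 6, 7] / [3];  Q = [1, 2, 3, 4] / [5]
  Insert 5 (step 6): P = [2, 4, 5, 7] / [3, 6];  Q = [1, 2, 3, 4] / [5, 6]
  Insert 1 (step 7): P = [1, 4, 5, 7] / [2, 6] / [3];  Q = [1, 2, 3, 4] / [5, 6] / [7]
Final shape: (4, 2, 1).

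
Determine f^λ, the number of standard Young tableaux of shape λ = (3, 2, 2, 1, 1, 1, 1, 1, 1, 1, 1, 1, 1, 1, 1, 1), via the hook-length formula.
# SYT of shape (3, 2, 2, 1, 1, 1, 1, 1, 1, 1, 1, 1, 1, 1, 1, 1) = 11305

Hook-length formula: f^λ = n! / Π hook(c), product over all cells c of the Young diagram. For λ = (3, 2, 2, 1, 1, 1, 1, 1, 1, 1, 1, 1, 1, 1, 1, 1), n = 20 boxes. Hook lengths by row (left-to-right, top-to-bottom): [18, 4, 1]; [16, 2]; [15, 1]; [13]; [12]; [11]; [10]; [9]; [8]; [7]; [6]; [5]; [4]; [3]; [2]; [1]. Product of hooks = 215205838848000. So f^λ = 20! / 215205838848000 = 2432902008176640000 / 215205838848000 = 11305.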